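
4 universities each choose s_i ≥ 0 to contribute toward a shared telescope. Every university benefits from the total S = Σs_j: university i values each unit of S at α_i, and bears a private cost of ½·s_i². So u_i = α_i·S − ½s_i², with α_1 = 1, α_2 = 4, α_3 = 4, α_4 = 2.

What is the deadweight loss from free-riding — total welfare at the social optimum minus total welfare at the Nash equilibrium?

University i's FOC: ∂u_i/∂s_i = α_i − s_i = 0, so s_i* = α_i.
NE contributions = (1, 4, 4, 2); S = 11.
W^NE = (Σα)·S − ½Σα_i² = 11² − ½·37 = 102.5.
Planner sets s_i = Σα_j = 11 for every i, so S^SO = 4·11 = 44.
W^SO = (Σα)·S^SO − ½·4·(Σα)² = (4/2)·11² = 242.
Deadweight loss = W^SO − W^NE = 139.5.

139.5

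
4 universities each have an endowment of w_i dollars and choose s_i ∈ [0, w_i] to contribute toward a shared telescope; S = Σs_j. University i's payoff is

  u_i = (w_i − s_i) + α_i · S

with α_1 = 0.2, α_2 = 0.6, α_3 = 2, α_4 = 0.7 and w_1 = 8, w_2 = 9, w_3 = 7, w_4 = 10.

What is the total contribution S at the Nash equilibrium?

7

∂u_i/∂s_i = α_i − 1, so university i contributes w_i if α_i > 1, else 0.
α_i > 1 for i ∈ {3}; NE contributions (0, 0, 7, 0), S = 7.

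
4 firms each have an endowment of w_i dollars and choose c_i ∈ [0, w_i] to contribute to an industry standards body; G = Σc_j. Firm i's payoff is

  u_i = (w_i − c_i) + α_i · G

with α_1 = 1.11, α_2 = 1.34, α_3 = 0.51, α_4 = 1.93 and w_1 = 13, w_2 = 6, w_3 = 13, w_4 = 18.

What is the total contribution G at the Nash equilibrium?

∂u_i/∂c_i = α_i − 1, so firm i contributes w_i if α_i > 1, else 0.
α_i > 1 for i ∈ {1, 2, 4}; NE contributions (13, 6, 0, 18), G = 37.

37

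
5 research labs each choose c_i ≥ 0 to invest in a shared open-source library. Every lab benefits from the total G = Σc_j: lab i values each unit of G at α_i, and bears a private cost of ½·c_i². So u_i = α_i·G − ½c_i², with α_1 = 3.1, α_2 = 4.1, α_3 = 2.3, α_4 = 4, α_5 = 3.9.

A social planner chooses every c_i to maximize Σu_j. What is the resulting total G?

Planner FOC: ∂(Σu_j)/∂c_i = (Σα_j) − c_i = 0, so c_i^SO = Σα_j = 17.4 for every i; G^SO = 87.

87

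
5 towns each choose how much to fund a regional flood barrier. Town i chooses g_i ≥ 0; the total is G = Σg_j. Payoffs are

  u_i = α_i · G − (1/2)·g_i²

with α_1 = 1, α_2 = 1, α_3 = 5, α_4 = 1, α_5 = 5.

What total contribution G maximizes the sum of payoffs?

65

Planner FOC: ∂(Σu_j)/∂g_i = (Σα_j) − g_i = 0, so g_i^SO = Σα_j = 13 for every i; G^SO = 65.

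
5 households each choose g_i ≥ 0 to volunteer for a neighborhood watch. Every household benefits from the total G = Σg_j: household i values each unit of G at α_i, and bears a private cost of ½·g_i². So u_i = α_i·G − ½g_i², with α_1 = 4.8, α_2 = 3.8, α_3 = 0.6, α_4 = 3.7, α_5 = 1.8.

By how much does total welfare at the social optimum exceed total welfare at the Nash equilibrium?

Household i's FOC: ∂u_i/∂g_i = α_i − g_i = 0, so g_i* = α_i.
NE contributions = (4.8, 3.8, 0.6, 3.7, 1.8); G = 14.7.
W^NE = (Σα)·G − ½Σα_i² = 14.7² − ½·54.77 = 188.705.
Planner sets g_i = Σα_j = 14.7 for every i, so G^SO = 5·14.7 = 73.5.
W^SO = (Σα)·G^SO − ½·5·(Σα)² = (5/2)·14.7² = 540.225.
Deadweight loss = W^SO − W^NE = 351.52.

351.52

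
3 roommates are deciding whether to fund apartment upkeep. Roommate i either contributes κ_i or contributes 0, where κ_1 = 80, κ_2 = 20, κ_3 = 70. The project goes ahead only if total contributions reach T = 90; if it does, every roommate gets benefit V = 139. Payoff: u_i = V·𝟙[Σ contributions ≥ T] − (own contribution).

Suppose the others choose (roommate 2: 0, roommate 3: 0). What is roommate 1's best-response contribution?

Others' total = 0. Even contributing 80 gives 80 < 90: no benefit either way.
Best response: 0.

0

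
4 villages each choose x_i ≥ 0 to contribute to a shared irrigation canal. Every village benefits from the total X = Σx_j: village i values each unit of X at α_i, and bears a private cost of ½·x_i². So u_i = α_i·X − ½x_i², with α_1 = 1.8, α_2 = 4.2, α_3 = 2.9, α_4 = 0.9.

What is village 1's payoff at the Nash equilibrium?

16.02

Village i's FOC: ∂u_i/∂x_i = α_i − x_i = 0, so x_i* = α_i.
NE contributions = (1.8, 4.2, 2.9, 0.9); X = 9.8.
u_1 = α_1·X − ½·(x_1)² = 1.8·9.8 − ½·1.8² = 16.02.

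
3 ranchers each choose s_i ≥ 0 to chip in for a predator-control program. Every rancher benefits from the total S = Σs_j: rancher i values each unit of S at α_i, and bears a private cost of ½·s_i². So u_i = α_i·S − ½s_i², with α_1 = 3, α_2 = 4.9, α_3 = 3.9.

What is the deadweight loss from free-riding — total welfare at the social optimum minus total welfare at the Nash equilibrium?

93.73

Rancher i's FOC: ∂u_i/∂s_i = α_i − s_i = 0, so s_i* = α_i.
NE contributions = (3, 4.9, 3.9); S = 11.8.
W^NE = (Σα)·S − ½Σα_i² = 11.8² − ½·48.22 = 115.13.
Planner sets s_i = Σα_j = 11.8 for every i, so S^SO = 3·11.8 = 35.4.
W^SO = (Σα)·S^SO − ½·3·(Σα)² = (3/2)·11.8² = 208.86.
Deadweight loss = W^SO − W^NE = 93.73.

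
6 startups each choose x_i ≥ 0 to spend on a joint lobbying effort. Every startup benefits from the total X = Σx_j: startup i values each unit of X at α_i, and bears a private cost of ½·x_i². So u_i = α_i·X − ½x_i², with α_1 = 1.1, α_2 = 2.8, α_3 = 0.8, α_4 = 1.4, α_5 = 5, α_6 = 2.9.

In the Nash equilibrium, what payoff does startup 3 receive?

Startup i's FOC: ∂u_i/∂x_i = α_i − x_i = 0, so x_i* = α_i.
NE contributions = (1.1, 2.8, 0.8, 1.4, 5, 2.9); X = 14.
u_3 = α_3·X − ½·(x_3)² = 0.8·14 − ½·0.8² = 10.88.

10.88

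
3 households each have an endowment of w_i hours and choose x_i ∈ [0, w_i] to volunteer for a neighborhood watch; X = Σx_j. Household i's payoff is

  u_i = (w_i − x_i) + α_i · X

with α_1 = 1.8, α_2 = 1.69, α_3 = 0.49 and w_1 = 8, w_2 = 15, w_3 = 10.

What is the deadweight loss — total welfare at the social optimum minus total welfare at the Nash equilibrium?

29.8

∂u_i/∂x_i = α_i − 1, so household i contributes w_i if α_i > 1, else 0.
α_i > 1 for i ∈ {1, 2}; NE contributions (8, 15, 0), X = 23.
W^NE = Σw_i − X^NE + (Σα_i)·X^NE = 33 + 2.98·23 = 101.54.
Planner: ∂(Σu_j)/∂x_i = Σα_j − 1 = 2.98 > 0, so everyone contributes w_i; X^SO = 33, W^SO = 33 + 2.98·33 = 131.34.
Deadweight loss = 29.8.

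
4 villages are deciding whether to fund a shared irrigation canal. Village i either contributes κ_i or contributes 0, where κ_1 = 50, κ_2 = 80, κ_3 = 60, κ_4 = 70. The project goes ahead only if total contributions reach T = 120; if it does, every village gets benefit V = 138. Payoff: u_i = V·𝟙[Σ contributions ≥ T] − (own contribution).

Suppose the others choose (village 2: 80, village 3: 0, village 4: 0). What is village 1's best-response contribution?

Others' total = 80. Contributing 50 brings total to 130 ≥ 120: gain V − κ_1 = 88.
Best response: 50.

50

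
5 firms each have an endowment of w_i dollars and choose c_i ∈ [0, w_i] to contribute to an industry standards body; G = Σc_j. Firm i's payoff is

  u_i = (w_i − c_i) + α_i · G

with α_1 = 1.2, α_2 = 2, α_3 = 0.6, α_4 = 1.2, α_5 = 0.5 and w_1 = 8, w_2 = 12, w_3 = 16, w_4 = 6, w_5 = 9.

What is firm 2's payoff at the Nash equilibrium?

52

∂u_i/∂c_i = α_i − 1, so firm i contributes w_i if α_i > 1, else 0.
α_i > 1 for i ∈ {1, 2, 4}; NE contributions (8, 12, 0, 6, 0), G = 26.
u_2 = (12 − 12) + 2·26 = 52.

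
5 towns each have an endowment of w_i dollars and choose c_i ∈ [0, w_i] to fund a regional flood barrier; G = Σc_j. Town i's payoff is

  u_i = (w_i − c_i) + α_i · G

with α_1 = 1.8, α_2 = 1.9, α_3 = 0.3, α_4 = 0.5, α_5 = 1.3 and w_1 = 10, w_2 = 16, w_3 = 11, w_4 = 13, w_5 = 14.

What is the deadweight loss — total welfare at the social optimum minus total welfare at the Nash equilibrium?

∂u_i/∂c_i = α_i − 1, so town i contributes w_i if α_i > 1, else 0.
α_i > 1 for i ∈ {1, 2, 5}; NE contributions (10, 16, 0, 0, 14), G = 40.
W^NE = Σw_i − G^NE + (Σα_i)·G^NE = 64 + 4.8·40 = 256.
Planner: ∂(Σu_j)/∂c_i = Σα_j − 1 = 4.8 > 0, so everyone contributes w_i; G^SO = 64, W^SO = 64 + 4.8·64 = 371.2.
Deadweight loss = 115.2.

115.2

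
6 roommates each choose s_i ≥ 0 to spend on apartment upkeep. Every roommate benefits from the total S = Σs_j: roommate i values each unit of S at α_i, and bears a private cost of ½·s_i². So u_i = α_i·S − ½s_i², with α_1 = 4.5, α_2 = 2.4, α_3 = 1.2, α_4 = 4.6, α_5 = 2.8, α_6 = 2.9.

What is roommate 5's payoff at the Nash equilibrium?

47.6

Roommate i's FOC: ∂u_i/∂s_i = α_i − s_i = 0, so s_i* = α_i.
NE contributions = (4.5, 2.4, 1.2, 4.6, 2.8, 2.9); S = 18.4.
u_5 = α_5·S − ½·(s_5)² = 2.8·18.4 − ½·2.8² = 47.6.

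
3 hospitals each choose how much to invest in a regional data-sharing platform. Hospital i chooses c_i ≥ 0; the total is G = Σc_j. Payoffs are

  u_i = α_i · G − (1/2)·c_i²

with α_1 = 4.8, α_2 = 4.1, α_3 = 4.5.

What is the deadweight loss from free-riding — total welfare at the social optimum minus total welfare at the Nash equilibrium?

Hospital i's FOC: ∂u_i/∂c_i = α_i − c_i = 0, so c_i* = α_i.
NE contributions = (4.8, 4.1, 4.5); G = 13.4.
W^NE = (Σα)·G − ½Σα_i² = 13.4² − ½·60.1 = 149.51.
Planner sets c_i = Σα_j = 13.4 for every i, so G^SO = 3·13.4 = 40.2.
W^SO = (Σα)·G^SO − ½·3·(Σα)² = (3/2)·13.4² = 269.34.
Deadweight loss = W^SO − W^NE = 119.83.

119.83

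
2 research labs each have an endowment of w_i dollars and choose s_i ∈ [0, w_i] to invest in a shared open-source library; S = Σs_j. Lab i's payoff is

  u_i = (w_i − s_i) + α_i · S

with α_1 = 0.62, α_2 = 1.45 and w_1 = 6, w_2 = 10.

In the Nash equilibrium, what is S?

∂u_i/∂s_i = α_i − 1, so lab i contributes w_i if α_i > 1, else 0.
α_i > 1 for i ∈ {2}; NE contributions (0, 10), S = 10.

10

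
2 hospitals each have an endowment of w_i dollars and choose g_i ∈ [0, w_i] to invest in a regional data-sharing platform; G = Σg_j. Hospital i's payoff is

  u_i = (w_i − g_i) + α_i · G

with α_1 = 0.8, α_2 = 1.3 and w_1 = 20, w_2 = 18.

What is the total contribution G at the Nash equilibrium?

∂u_i/∂g_i = α_i − 1, so hospital i contributes w_i if α_i > 1, else 0.
α_i > 1 for i ∈ {2}; NE contributions (0, 18), G = 18.

18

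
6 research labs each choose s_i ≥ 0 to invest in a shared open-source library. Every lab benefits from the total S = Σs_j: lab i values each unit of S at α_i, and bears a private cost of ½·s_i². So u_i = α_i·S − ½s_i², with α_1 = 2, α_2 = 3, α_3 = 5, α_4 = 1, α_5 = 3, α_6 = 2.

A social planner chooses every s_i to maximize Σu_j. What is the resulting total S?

Planner FOC: ∂(Σu_j)/∂s_i = (Σα_j) − s_i = 0, so s_i^SO = Σα_j = 16 for every i; S^SO = 96.

96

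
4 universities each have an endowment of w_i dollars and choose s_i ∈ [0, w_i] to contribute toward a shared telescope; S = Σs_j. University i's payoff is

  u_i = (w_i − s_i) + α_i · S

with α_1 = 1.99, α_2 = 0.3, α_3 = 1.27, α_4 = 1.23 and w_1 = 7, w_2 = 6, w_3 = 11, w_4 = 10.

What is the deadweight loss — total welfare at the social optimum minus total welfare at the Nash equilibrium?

22.74

∂u_i/∂s_i = α_i − 1, so university i contributes w_i if α_i > 1, else 0.
α_i > 1 for i ∈ {1, 3, 4}; NE contributions (7, 0, 11, 10), S = 28.
W^NE = Σw_i − S^NE + (Σα_i)·S^NE = 34 + 3.79·28 = 140.12.
Planner: ∂(Σu_j)/∂s_i = Σα_j − 1 = 3.79 > 0, so everyone contributes w_i; S^SO = 34, W^SO = 34 + 3.79·34 = 162.86.
Deadweight loss = 22.74.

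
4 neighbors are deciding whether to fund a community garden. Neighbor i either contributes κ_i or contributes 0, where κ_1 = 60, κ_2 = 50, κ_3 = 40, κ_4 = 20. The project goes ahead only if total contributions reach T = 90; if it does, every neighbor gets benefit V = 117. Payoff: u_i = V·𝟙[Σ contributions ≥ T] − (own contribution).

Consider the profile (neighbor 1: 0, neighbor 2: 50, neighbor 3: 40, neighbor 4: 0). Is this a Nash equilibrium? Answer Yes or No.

Yes

Total = 90 ≥ 90: provided.
Neighbor 1 (pledges 0, payoff 117): pledging 60 → total 150, payoff 57. No gain.
Neighbor 2 (pledges 50, payoff 67): dropping to 0 → total 40, payoff 0. No gain.
Neighbor 3 (pledges 40, payoff 77): dropping to 0 → total 50, payoff 0. No gain.
Neighbor 4 (pledges 0, payoff 117): pledging 20 → total 110, payoff 97. No gain.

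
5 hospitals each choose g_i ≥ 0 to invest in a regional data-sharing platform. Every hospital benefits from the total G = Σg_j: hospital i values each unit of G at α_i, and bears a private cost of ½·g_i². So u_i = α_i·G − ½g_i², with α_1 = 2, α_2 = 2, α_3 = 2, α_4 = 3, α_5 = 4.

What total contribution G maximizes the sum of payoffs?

Planner FOC: ∂(Σu_j)/∂g_i = (Σα_j) − g_i = 0, so g_i^SO = Σα_j = 13 for every i; G^SO = 65.

65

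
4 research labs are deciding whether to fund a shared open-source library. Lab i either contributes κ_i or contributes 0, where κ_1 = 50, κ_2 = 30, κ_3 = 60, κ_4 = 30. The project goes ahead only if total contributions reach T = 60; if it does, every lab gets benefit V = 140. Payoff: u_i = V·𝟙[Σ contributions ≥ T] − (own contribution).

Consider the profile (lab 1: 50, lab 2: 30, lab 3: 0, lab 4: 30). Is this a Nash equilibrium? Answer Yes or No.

Total = 110 ≥ 60: provided.
Lab 1 (pledges 50, payoff 90): dropping to 0 → total 60, payoff 140. Profitable deviation.

No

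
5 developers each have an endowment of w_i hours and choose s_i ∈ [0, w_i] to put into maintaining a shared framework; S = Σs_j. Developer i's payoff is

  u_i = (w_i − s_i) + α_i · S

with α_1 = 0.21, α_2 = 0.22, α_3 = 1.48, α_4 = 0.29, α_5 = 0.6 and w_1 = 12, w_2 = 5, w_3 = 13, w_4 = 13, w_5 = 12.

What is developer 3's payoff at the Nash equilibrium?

19.24

∂u_i/∂s_i = α_i − 1, so developer i contributes w_i if α_i > 1, else 0.
α_i > 1 for i ∈ {3}; NE contributions (0, 0, 13, 0, 0), S = 13.
u_3 = (13 − 13) + 1.48·13 = 19.24.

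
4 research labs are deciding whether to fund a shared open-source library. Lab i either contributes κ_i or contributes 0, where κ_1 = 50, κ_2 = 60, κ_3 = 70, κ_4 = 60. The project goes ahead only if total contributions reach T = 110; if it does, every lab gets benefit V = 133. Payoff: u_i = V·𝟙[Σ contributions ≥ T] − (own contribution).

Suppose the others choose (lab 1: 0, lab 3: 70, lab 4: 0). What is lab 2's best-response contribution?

60

Others' total = 70. Contributing 60 brings total to 130 ≥ 110: gain V − κ_2 = 73.
Best response: 60.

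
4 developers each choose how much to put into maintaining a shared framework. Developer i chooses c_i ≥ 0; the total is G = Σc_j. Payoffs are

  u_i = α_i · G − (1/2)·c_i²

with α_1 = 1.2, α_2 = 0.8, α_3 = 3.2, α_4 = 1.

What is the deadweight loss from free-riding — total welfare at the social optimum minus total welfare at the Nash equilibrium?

45.1

Developer i's FOC: ∂u_i/∂c_i = α_i − c_i = 0, so c_i* = α_i.
NE contributions = (1.2, 0.8, 3.2, 1); G = 6.2.
W^NE = (Σα)·G − ½Σα_i² = 6.2² − ½·13.32 = 31.78.
Planner sets c_i = Σα_j = 6.2 for every i, so G^SO = 4·6.2 = 24.8.
W^SO = (Σα)·G^SO − ½·4·(Σα)² = (4/2)·6.2² = 76.88.
Deadweight loss = W^SO − W^NE = 45.1.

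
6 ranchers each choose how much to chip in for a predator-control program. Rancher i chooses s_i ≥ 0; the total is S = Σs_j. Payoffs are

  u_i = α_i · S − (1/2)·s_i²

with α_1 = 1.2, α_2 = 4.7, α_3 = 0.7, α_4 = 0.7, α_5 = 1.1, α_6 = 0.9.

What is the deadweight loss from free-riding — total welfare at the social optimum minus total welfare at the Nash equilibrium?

Rancher i's FOC: ∂u_i/∂s_i = α_i − s_i = 0, so s_i* = α_i.
NE contributions = (1.2, 4.7, 0.7, 0.7, 1.1, 0.9); S = 9.3.
W^NE = (Σα)·S − ½Σα_i² = 9.3² − ½·26.53 = 73.225.
Planner sets s_i = Σα_j = 9.3 for every i, so S^SO = 6·9.3 = 55.8.
W^SO = (Σα)·S^SO − ½·6·(Σα)² = (6/2)·9.3² = 259.47.
Deadweight loss = W^SO − W^NE = 186.245.

186.245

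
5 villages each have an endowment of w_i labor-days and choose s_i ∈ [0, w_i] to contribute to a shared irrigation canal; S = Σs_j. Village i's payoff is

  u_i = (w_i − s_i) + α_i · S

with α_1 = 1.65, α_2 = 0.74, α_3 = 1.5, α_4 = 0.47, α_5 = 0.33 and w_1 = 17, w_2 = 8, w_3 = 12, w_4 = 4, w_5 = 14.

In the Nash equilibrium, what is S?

29

∂u_i/∂s_i = α_i − 1, so village i contributes w_i if α_i > 1, else 0.
α_i > 1 for i ∈ {1, 3}; NE contributions (17, 0, 12, 0, 0), S = 29.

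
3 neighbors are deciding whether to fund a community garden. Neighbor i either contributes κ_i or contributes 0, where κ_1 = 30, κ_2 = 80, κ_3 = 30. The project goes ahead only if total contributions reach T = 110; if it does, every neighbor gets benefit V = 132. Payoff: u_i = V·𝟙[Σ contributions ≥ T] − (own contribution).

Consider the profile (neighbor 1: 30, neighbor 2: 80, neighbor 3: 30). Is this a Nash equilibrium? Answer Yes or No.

Total = 140 ≥ 110: provided.
Neighbor 1 (pledges 30, payoff 102): dropping to 0 → total 110, payoff 132. Profitable deviation.

No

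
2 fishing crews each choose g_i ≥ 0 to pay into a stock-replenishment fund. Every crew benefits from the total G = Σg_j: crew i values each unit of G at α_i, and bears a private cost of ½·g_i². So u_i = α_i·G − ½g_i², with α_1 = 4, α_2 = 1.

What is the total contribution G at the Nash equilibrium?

Crew i's FOC: ∂u_i/∂g_i = α_i − g_i = 0, so g_i* = α_i.
NE contributions = (4, 1); G = 5.

5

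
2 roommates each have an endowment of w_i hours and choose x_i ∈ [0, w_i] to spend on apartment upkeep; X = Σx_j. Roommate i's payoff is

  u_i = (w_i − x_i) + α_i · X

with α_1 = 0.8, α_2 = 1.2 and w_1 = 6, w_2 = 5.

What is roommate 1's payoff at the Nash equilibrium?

∂u_i/∂x_i = α_i − 1, so roommate i contributes w_i if α_i > 1, else 0.
α_i > 1 for i ∈ {2}; NE contributions (0, 5), X = 5.
u_1 = (6 − 0) + 0.8·5 = 10.

10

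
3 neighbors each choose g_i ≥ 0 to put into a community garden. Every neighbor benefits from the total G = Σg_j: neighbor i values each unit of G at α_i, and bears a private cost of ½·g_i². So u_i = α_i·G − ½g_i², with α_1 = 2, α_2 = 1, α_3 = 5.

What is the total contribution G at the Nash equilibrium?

8

Neighbor i's FOC: ∂u_i/∂g_i = α_i − g_i = 0, so g_i* = α_i.
NE contributions = (2, 1, 5); G = 8.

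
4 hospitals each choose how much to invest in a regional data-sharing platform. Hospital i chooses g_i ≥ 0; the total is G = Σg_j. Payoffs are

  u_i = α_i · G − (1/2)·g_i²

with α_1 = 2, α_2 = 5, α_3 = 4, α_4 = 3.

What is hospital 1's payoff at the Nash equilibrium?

26

Hospital i's FOC: ∂u_i/∂g_i = α_i − g_i = 0, so g_i* = α_i.
NE contributions = (2, 5, 4, 3); G = 14.
u_1 = α_1·G − ½·(g_1)² = 2·14 − ½·2² = 26.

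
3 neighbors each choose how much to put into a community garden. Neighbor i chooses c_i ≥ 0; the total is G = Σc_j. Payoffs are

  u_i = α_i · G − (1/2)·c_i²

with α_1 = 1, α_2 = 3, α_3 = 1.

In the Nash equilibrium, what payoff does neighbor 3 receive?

4.5

Neighbor i's FOC: ∂u_i/∂c_i = α_i − c_i = 0, so c_i* = α_i.
NE contributions = (1, 3, 1); G = 5.
u_3 = α_3·G − ½·(c_3)² = 1·5 − ½·1² = 4.5.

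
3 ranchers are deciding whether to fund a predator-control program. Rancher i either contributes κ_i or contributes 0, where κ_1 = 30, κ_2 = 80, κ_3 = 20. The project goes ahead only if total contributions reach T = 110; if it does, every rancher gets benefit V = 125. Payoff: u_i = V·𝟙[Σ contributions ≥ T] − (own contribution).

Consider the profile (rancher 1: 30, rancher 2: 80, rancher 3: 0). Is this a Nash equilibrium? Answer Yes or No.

Yes

Total = 110 ≥ 110: provided.
Rancher 1 (pledges 30, payoff 95): dropping to 0 → total 80, payoff 0. No gain.
Rancher 2 (pledges 80, payoff 45): dropping to 0 → total 30, payoff 0. No gain.
Rancher 3 (pledges 0, payoff 125): pledging 20 → total 130, payoff 105. No gain.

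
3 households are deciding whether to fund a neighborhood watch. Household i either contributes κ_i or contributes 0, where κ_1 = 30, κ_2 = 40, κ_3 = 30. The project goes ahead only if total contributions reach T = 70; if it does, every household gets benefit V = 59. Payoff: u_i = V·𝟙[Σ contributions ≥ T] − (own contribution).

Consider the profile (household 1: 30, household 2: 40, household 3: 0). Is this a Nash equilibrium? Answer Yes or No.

Yes

Total = 70 ≥ 70: provided.
Household 1 (pledges 30, payoff 29): dropping to 0 → total 40, payoff 0. No gain.
Household 2 (pledges 40, payoff 19): dropping to 0 → total 30, payoff 0. No gain.
Household 3 (pledges 0, payoff 59): pledging 30 → total 100, payoff 29. No gain.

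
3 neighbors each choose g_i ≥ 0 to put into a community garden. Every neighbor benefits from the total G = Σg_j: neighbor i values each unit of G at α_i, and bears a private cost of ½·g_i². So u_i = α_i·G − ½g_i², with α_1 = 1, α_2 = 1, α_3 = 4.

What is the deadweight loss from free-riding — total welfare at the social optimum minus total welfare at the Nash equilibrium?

Neighbor i's FOC: ∂u_i/∂g_i = α_i − g_i = 0, so g_i* = α_i.
NE contributions = (1, 1, 4); G = 6.
W^NE = (Σα)·G − ½Σα_i² = 6² − ½·18 = 27.
Planner sets g_i = Σα_j = 6 for every i, so G^SO = 3·6 = 18.
W^SO = (Σα)·G^SO − ½·3·(Σα)² = (3/2)·6² = 54.
Deadweight loss = W^SO − W^NE = 27.

27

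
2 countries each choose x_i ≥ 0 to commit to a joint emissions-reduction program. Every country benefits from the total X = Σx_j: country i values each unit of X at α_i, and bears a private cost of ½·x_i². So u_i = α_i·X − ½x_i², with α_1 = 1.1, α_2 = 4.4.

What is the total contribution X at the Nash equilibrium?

5.5

Country i's FOC: ∂u_i/∂x_i = α_i − x_i = 0, so x_i* = α_i.
NE contributions = (1.1, 4.4); X = 5.5.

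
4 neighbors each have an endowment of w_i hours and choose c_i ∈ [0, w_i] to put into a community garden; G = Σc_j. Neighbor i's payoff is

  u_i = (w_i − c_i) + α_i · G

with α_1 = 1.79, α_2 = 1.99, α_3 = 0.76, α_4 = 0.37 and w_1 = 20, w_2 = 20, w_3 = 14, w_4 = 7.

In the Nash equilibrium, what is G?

∂u_i/∂c_i = α_i − 1, so neighbor i contributes w_i if α_i > 1, else 0.
α_i > 1 for i ∈ {1, 2}; NE contributions (20, 20, 0, 0), G = 40.

40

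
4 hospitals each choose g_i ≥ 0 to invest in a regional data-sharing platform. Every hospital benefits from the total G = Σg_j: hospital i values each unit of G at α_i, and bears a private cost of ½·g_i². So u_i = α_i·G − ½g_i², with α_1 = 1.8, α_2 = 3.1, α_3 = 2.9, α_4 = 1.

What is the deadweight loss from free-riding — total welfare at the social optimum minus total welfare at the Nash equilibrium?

88.57

Hospital i's FOC: ∂u_i/∂g_i = α_i − g_i = 0, so g_i* = α_i.
NE contributions = (1.8, 3.1, 2.9, 1); G = 8.8.
W^NE = (Σα)·G − ½Σα_i² = 8.8² − ½·22.26 = 66.31.
Planner sets g_i = Σα_j = 8.8 for every i, so G^SO = 4·8.8 = 35.2.
W^SO = (Σα)·G^SO − ½·4·(Σα)² = (4/2)·8.8² = 154.88.
Deadweight loss = W^SO − W^NE = 88.57.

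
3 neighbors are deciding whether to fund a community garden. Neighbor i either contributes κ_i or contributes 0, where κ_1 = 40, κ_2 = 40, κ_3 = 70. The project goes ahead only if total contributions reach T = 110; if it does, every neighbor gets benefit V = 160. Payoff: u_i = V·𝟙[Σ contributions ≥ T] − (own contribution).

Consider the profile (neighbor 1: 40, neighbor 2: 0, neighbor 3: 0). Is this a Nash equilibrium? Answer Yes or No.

No

Total = 40 < 110: not provided.
Neighbor 1 (pledges 40, payoff -40): dropping to 0 → total 0, payoff 0. Profitable deviation.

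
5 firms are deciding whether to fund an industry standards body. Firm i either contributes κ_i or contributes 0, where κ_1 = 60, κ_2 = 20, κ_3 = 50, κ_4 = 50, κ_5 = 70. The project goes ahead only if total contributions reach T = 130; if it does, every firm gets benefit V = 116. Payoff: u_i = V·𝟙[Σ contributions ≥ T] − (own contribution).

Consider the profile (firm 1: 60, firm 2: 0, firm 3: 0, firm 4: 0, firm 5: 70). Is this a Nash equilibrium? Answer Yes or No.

Yes

Total = 130 ≥ 130: provided.
Firm 1 (pledges 60, payoff 56): dropping to 0 → total 70, payoff 0. No gain.
Firm 2 (pledges 0, payoff 116): pledging 20 → total 150, payoff 96. No gain.
Firm 3 (pledges 0, payoff 116): pledging 50 → total 180, payoff 66. No gain.
Firm 4 (pledges 0, payoff 116): pledging 50 → total 180, payoff 66. No gain.
Firm 5 (pledges 70, payoff 46): dropping to 0 → total 60, payoff 0. No gain.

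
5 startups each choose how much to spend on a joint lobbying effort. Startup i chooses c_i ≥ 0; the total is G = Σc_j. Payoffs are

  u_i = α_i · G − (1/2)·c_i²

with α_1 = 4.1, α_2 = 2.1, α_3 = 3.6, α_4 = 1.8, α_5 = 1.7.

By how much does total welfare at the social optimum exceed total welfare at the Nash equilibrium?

Startup i's FOC: ∂u_i/∂c_i = α_i − c_i = 0, so c_i* = α_i.
NE contributions = (4.1, 2.1, 3.6, 1.8, 1.7); G = 13.3.
W^NE = (Σα)·G − ½Σα_i² = 13.3² − ½·40.31 = 156.735.
Planner sets c_i = Σα_j = 13.3 for every i, so G^SO = 5·13.3 = 66.5.
W^SO = (Σα)·G^SO − ½·5·(Σα)² = (5/2)·13.3² = 442.225.
Deadweight loss = W^SO − W^NE = 285.49.

285.49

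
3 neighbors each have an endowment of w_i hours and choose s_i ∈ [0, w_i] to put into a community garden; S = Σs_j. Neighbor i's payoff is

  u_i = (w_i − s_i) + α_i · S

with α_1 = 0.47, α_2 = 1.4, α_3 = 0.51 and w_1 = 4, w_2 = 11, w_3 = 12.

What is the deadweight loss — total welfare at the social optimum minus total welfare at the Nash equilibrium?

22.08

∂u_i/∂s_i = α_i − 1, so neighbor i contributes w_i if α_i > 1, else 0.
α_i > 1 for i ∈ {2}; NE contributions (0, 11, 0), S = 11.
W^NE = Σw_i − S^NE + (Σα_i)·S^NE = 27 + 1.38·11 = 42.18.
Planner: ∂(Σu_j)/∂s_i = Σα_j − 1 = 1.38 > 0, so everyone contributes w_i; S^SO = 27, W^SO = 27 + 1.38·27 = 64.26.
Deadweight loss = 22.08.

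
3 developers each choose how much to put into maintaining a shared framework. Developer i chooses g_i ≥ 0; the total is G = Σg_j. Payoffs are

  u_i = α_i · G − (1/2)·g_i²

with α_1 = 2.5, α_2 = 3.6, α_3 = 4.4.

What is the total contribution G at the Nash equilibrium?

Developer i's FOC: ∂u_i/∂g_i = α_i − g_i = 0, so g_i* = α_i.
NE contributions = (2.5, 3.6, 4.4); G = 10.5.

10.5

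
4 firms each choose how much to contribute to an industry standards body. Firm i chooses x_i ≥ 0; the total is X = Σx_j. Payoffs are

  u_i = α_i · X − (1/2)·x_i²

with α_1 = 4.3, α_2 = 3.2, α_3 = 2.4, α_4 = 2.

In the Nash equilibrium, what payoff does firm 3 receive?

25.68

Firm i's FOC: ∂u_i/∂x_i = α_i − x_i = 0, so x_i* = α_i.
NE contributions = (4.3, 3.2, 2.4, 2); X = 11.9.
u_3 = α_3·X − ½·(x_3)² = 2.4·11.9 − ½·2.4² = 25.68.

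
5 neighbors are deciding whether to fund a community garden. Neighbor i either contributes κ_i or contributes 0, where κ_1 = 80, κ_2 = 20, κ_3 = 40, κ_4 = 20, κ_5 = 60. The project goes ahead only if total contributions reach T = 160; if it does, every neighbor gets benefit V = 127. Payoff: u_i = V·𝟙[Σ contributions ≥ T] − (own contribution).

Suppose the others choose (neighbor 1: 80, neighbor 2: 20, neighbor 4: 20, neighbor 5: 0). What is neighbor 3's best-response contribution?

40

Others' total = 120. Contributing 40 brings total to 160 ≥ 160: gain V − κ_3 = 87.
Best response: 40.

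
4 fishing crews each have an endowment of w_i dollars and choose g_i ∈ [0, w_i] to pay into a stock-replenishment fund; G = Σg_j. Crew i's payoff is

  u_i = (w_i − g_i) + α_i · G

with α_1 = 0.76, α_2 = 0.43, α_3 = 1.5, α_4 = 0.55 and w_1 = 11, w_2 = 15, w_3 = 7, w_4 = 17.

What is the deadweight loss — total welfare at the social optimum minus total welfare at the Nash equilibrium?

96.32

∂u_i/∂g_i = α_i − 1, so crew i contributes w_i if α_i > 1, else 0.
α_i > 1 for i ∈ {3}; NE contributions (0, 0, 7, 0), G = 7.
W^NE = Σw_i − G^NE + (Σα_i)·G^NE = 50 + 2.24·7 = 65.68.
Planner: ∂(Σu_j)/∂g_i = Σα_j − 1 = 2.24 > 0, so everyone contributes w_i; G^SO = 50, W^SO = 50 + 2.24·50 = 162.
Deadweight loss = 96.32.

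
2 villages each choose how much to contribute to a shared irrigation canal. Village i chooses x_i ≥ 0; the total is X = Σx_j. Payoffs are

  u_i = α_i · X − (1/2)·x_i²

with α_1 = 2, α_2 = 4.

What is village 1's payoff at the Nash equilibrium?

Village i's FOC: ∂u_i/∂x_i = α_i − x_i = 0, so x_i* = α_i.
NE contributions = (2, 4); X = 6.
u_1 = α_1·X − ½·(x_1)² = 2·6 − ½·2² = 10.

10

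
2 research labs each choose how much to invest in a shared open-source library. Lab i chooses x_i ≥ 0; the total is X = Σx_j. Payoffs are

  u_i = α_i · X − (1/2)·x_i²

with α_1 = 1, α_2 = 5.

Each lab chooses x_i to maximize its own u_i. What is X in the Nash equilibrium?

6

Lab i's FOC: ∂u_i/∂x_i = α_i − x_i = 0, so x_i* = α_i.
NE contributions = (1, 5); X = 6.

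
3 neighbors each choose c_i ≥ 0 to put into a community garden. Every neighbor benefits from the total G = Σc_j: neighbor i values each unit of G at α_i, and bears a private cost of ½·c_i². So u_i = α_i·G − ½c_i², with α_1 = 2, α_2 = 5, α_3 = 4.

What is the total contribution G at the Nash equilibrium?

Neighbor i's FOC: ∂u_i/∂c_i = α_i − c_i = 0, so c_i* = α_i.
NE contributions = (2, 5, 4); G = 11.

11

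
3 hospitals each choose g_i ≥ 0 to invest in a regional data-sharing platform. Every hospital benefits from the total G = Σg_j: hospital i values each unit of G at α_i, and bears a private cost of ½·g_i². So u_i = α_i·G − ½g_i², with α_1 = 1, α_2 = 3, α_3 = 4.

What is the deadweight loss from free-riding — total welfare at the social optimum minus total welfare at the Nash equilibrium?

45

Hospital i's FOC: ∂u_i/∂g_i = α_i − g_i = 0, so g_i* = α_i.
NE contributions = (1, 3, 4); G = 8.
W^NE = (Σα)·G − ½Σα_i² = 8² − ½·26 = 51.
Planner sets g_i = Σα_j = 8 for every i, so G^SO = 3·8 = 24.
W^SO = (Σα)·G^SO − ½·3·(Σα)² = (3/2)·8² = 96.
Deadweight loss = W^SO − W^NE = 45.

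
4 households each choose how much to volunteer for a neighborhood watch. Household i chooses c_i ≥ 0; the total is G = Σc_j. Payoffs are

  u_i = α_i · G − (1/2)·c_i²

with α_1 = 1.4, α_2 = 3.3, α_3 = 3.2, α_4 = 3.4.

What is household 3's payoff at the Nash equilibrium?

Household i's FOC: ∂u_i/∂c_i = α_i − c_i = 0, so c_i* = α_i.
NE contributions = (1.4, 3.3, 3.2, 3.4); G = 11.3.
u_3 = α_3·G − ½·(c_3)² = 3.2·11.3 − ½·3.2² = 31.04.

31.04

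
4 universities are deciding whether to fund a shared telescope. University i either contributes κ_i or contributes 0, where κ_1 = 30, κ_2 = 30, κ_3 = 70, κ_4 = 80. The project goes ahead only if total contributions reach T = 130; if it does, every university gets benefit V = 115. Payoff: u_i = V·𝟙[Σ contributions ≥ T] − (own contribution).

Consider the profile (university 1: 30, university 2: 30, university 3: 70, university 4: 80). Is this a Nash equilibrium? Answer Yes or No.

No

Total = 210 ≥ 130: provided.
University 1 (pledges 30, payoff 85): dropping to 0 → total 180, payoff 115. Profitable deviation.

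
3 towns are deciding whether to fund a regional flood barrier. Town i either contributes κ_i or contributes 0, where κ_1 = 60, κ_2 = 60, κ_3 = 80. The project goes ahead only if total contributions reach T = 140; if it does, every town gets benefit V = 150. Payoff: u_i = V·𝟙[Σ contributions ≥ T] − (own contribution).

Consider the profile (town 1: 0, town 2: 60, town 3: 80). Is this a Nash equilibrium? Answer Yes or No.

Total = 140 ≥ 140: provided.
Town 1 (pledges 0, payoff 150): pledging 60 → total 200, payoff 90. No gain.
Town 2 (pledges 60, payoff 90): dropping to 0 → total 80, payoff 0. No gain.
Town 3 (pledges 80, payoff 70): dropping to 0 → total 60, payoff 0. No gain.

Yes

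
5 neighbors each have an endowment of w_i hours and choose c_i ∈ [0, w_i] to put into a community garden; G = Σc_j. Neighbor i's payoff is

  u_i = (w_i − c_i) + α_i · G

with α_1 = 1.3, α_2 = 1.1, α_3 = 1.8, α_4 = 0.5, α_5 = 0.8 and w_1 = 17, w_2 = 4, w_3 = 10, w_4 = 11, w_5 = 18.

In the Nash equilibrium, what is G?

∂u_i/∂c_i = α_i − 1, so neighbor i contributes w_i if α_i > 1, else 0.
α_i > 1 for i ∈ {1, 2, 3}; NE contributions (17, 4, 10, 0, 0), G = 31.

31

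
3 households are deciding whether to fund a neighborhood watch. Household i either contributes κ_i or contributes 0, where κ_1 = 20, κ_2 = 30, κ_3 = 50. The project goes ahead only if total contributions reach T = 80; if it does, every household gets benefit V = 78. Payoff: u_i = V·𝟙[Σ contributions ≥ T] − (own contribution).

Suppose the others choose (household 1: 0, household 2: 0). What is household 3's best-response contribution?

0

Others' total = 0. Even contributing 50 gives 50 < 80: no benefit either way.
Best response: 0.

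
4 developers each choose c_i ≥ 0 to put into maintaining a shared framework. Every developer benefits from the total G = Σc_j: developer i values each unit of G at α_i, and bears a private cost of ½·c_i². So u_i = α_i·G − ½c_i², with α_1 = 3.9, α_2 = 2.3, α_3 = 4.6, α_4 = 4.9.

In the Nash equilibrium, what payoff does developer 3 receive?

61.64

Developer i's FOC: ∂u_i/∂c_i = α_i − c_i = 0, so c_i* = α_i.
NE contributions = (3.9, 2.3, 4.6, 4.9); G = 15.7.
u_3 = α_3·G − ½·(c_3)² = 4.6·15.7 − ½·4.6² = 61.64.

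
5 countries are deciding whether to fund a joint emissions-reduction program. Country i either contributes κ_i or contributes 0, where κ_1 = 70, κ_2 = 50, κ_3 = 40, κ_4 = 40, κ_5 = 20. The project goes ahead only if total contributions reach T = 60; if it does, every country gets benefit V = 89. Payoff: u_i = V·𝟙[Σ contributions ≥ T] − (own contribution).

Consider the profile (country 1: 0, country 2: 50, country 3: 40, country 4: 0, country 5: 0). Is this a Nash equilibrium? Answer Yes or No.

Yes

Total = 90 ≥ 60: provided.
Country 1 (pledges 0, payoff 89): pledging 70 → total 160, payoff 19. No gain.
Country 2 (pledges 50, payoff 39): dropping to 0 → total 40, payoff 0. No gain.
Country 3 (pledges 40, payoff 49): dropping to 0 → total 50, payoff 0. No gain.
Country 4 (pledges 0, payoff 89): pledging 40 → total 130, payoff 49. No gain.
Country 5 (pledges 0, payoff 89): pledging 20 → total 110, payoff 69. No gain.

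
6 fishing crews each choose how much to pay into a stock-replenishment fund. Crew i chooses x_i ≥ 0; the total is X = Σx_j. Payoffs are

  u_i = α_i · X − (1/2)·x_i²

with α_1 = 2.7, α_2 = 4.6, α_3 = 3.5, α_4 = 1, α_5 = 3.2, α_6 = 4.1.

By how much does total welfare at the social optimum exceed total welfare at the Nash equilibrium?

763.995

Crew i's FOC: ∂u_i/∂x_i = α_i − x_i = 0, so x_i* = α_i.
NE contributions = (2.7, 4.6, 3.5, 1, 3.2, 4.1); X = 19.1.
W^NE = (Σα)·X − ½Σα_i² = 19.1² − ½·68.75 = 330.435.
Planner sets x_i = Σα_j = 19.1 for every i, so X^SO = 6·19.1 = 114.6.
W^SO = (Σα)·X^SO − ½·6·(Σα)² = (6/2)·19.1² = 1094.43.
Deadweight loss = W^SO − W^NE = 763.995.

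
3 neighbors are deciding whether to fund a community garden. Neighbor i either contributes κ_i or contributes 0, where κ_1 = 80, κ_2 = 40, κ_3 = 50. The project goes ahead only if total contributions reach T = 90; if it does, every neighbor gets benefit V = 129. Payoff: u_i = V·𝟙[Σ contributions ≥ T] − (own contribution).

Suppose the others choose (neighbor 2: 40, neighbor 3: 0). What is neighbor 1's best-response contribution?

Others' total = 40. Contributing 80 brings total to 120 ≥ 90: gain V − κ_1 = 49.
Best response: 80.

80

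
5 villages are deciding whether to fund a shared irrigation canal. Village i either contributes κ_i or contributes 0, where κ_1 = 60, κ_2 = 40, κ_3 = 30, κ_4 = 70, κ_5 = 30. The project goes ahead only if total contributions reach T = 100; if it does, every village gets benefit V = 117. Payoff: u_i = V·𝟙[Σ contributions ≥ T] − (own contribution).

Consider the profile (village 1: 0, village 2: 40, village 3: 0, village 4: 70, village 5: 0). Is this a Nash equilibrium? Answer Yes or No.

Yes

Total = 110 ≥ 100: provided.
Village 1 (pledges 0, payoff 117): pledging 60 → total 170, payoff 57. No gain.
Village 2 (pledges 40, payoff 77): dropping to 0 → total 70, payoff 0. No gain.
Village 3 (pledges 0, payoff 117): pledging 30 → total 140, payoff 87. No gain.
Village 4 (pledges 70, payoff 47): dropping to 0 → total 40, payoff 0. No gain.
Village 5 (pledges 0, payoff 117): pledging 30 → total 140, payoff 87. No gain.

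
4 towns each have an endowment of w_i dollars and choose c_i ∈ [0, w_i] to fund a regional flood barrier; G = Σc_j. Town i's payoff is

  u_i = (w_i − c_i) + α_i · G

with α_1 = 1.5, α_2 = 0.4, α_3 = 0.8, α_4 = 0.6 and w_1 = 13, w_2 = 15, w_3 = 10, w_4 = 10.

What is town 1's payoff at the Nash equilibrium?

19.5

∂u_i/∂c_i = α_i − 1, so town i contributes w_i if α_i > 1, else 0.
α_i > 1 for i ∈ {1}; NE contributions (13, 0, 0, 0), G = 13.
u_1 = (13 − 13) + 1.5·13 = 19.5.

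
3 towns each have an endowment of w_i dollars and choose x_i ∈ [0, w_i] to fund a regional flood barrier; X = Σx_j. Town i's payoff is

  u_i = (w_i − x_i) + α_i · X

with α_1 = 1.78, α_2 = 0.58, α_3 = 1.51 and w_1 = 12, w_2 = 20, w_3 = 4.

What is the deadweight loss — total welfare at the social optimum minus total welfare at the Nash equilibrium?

∂u_i/∂x_i = α_i − 1, so town i contributes w_i if α_i > 1, else 0.
α_i > 1 for i ∈ {1, 3}; NE contributions (12, 0, 4), X = 16.
W^NE = Σw_i − X^NE + (Σα_i)·X^NE = 36 + 2.87·16 = 81.92.
Planner: ∂(Σu_j)/∂x_i = Σα_j − 1 = 2.87 > 0, so everyone contributes w_i; X^SO = 36, W^SO = 36 + 2.87·36 = 139.32.
Deadweight loss = 57.4.

57.4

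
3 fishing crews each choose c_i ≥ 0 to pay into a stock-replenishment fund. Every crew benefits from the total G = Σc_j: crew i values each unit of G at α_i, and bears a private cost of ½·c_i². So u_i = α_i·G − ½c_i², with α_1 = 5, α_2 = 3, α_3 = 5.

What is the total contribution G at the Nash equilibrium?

Crew i's FOC: ∂u_i/∂c_i = α_i − c_i = 0, so c_i* = α_i.
NE contributions = (5, 3, 5); G = 13.

13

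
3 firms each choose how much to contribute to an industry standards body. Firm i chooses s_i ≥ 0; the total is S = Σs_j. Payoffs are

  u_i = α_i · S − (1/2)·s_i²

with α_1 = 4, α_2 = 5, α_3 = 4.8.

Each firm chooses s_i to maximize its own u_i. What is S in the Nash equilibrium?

Firm i's FOC: ∂u_i/∂s_i = α_i − s_i = 0, so s_i* = α_i.
NE contributions = (4, 5, 4.8); S = 13.8.

13.8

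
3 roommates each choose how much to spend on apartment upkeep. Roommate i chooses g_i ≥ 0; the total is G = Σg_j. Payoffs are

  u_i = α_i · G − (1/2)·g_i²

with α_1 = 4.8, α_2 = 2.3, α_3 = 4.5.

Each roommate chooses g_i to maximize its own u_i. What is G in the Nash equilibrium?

Roommate i's FOC: ∂u_i/∂g_i = α_i − g_i = 0, so g_i* = α_i.
NE contributions = (4.8, 2.3, 4.5); G = 11.6.

11.6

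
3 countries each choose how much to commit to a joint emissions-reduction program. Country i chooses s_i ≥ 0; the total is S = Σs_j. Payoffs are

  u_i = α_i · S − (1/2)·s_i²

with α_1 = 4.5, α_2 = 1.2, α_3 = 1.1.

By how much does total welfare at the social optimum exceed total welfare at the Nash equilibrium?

34.57

Country i's FOC: ∂u_i/∂s_i = α_i − s_i = 0, so s_i* = α_i.
NE contributions = (4.5, 1.2, 1.1); S = 6.8.
W^NE = (Σα)·S − ½Σα_i² = 6.8² − ½·22.9 = 34.79.
Planner sets s_i = Σα_j = 6.8 for every i, so S^SO = 3·6.8 = 20.4.
W^SO = (Σα)·S^SO − ½·3·(Σα)² = (3/2)·6.8² = 69.36.
Deadweight loss = W^SO − W^NE = 34.57.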